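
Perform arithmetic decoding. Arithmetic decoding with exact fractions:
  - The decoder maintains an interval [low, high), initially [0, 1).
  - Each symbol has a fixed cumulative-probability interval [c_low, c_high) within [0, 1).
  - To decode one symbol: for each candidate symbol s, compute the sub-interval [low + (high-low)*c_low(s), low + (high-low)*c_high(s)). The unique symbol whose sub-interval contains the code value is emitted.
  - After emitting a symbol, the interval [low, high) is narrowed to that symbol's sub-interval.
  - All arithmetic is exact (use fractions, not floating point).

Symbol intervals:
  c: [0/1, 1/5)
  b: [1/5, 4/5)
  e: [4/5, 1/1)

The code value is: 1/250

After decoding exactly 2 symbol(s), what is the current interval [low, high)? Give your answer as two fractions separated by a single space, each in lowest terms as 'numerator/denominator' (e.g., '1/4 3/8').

Answer: 0/1 1/25

Derivation:
Step 1: interval [0/1, 1/1), width = 1/1 - 0/1 = 1/1
  'c': [0/1 + 1/1*0/1, 0/1 + 1/1*1/5) = [0/1, 1/5) <- contains code 1/250
  'b': [0/1 + 1/1*1/5, 0/1 + 1/1*4/5) = [1/5, 4/5)
  'e': [0/1 + 1/1*4/5, 0/1 + 1/1*1/1) = [4/5, 1/1)
  emit 'c', narrow to [0/1, 1/5)
Step 2: interval [0/1, 1/5), width = 1/5 - 0/1 = 1/5
  'c': [0/1 + 1/5*0/1, 0/1 + 1/5*1/5) = [0/1, 1/25) <- contains code 1/250
  'b': [0/1 + 1/5*1/5, 0/1 + 1/5*4/5) = [1/25, 4/25)
  'e': [0/1 + 1/5*4/5, 0/1 + 1/5*1/1) = [4/25, 1/5)
  emit 'c', narrow to [0/1, 1/25)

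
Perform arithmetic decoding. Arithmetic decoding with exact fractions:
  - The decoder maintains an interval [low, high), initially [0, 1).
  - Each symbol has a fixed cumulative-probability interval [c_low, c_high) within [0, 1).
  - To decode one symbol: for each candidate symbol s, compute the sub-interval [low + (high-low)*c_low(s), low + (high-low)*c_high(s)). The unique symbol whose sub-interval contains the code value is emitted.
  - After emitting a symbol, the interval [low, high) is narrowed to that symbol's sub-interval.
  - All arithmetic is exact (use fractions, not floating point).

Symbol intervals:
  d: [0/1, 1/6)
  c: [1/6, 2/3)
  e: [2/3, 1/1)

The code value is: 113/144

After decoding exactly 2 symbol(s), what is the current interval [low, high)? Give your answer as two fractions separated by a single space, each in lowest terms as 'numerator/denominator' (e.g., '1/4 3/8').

Step 1: interval [0/1, 1/1), width = 1/1 - 0/1 = 1/1
  'd': [0/1 + 1/1*0/1, 0/1 + 1/1*1/6) = [0/1, 1/6)
  'c': [0/1 + 1/1*1/6, 0/1 + 1/1*2/3) = [1/6, 2/3)
  'e': [0/1 + 1/1*2/3, 0/1 + 1/1*1/1) = [2/3, 1/1) <- contains code 113/144
  emit 'e', narrow to [2/3, 1/1)
Step 2: interval [2/3, 1/1), width = 1/1 - 2/3 = 1/3
  'd': [2/3 + 1/3*0/1, 2/3 + 1/3*1/6) = [2/3, 13/18)
  'c': [2/3 + 1/3*1/6, 2/3 + 1/3*2/3) = [13/18, 8/9) <- contains code 113/144
  'e': [2/3 + 1/3*2/3, 2/3 + 1/3*1/1) = [8/9, 1/1)
  emit 'c', narrow to [13/18, 8/9)

Answer: 13/18 8/9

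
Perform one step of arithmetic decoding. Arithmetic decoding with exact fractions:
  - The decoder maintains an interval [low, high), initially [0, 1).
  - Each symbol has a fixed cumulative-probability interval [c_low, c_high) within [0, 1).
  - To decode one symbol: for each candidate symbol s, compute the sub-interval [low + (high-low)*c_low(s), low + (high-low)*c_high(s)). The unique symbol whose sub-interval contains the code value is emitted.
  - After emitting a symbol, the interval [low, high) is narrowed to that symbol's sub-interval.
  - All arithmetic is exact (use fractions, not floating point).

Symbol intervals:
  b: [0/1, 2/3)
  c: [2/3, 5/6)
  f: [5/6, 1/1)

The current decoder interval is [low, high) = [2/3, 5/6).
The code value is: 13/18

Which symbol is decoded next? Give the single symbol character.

Answer: b

Derivation:
Interval width = high − low = 5/6 − 2/3 = 1/6
Scaled code = (code − low) / width = (13/18 − 2/3) / 1/6 = 1/3
  b: [0/1, 2/3) ← scaled code falls here ✓
  c: [2/3, 5/6) 
  f: [5/6, 1/1) 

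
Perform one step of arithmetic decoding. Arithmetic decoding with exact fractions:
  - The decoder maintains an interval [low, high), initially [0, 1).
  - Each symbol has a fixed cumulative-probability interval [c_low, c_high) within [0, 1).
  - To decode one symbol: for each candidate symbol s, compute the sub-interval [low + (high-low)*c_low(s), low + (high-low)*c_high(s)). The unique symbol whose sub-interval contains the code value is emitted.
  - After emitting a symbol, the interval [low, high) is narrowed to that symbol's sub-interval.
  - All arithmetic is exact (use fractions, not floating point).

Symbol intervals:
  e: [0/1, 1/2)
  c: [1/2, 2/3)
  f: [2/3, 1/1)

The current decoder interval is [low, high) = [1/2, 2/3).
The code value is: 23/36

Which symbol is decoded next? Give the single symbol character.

Answer: f

Derivation:
Interval width = high − low = 2/3 − 1/2 = 1/6
Scaled code = (code − low) / width = (23/36 − 1/2) / 1/6 = 5/6
  e: [0/1, 1/2) 
  c: [1/2, 2/3) 
  f: [2/3, 1/1) ← scaled code falls here ✓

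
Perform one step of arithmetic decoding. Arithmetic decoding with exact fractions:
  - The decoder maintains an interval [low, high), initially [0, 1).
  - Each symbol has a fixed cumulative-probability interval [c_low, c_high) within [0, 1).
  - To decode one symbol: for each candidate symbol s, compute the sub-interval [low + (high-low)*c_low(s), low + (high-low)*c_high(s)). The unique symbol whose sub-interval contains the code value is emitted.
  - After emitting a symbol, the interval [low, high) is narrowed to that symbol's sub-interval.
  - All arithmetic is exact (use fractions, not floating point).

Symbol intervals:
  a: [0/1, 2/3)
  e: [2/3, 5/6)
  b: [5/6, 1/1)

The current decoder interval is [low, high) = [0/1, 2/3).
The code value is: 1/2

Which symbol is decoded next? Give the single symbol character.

Answer: e

Derivation:
Interval width = high − low = 2/3 − 0/1 = 2/3
Scaled code = (code − low) / width = (1/2 − 0/1) / 2/3 = 3/4
  a: [0/1, 2/3) 
  e: [2/3, 5/6) ← scaled code falls here ✓
  b: [5/6, 1/1) 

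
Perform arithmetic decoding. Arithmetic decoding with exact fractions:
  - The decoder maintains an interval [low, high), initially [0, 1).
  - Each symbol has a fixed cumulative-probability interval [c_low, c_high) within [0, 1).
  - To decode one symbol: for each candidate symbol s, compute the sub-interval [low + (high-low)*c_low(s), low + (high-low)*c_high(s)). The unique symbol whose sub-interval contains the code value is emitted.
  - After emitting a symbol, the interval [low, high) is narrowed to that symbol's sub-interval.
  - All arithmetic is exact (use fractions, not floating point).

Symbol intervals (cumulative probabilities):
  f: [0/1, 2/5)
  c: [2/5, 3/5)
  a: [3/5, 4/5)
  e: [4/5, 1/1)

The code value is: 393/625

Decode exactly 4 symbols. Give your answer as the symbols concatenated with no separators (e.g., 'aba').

Step 1: interval [0/1, 1/1), width = 1/1 - 0/1 = 1/1
  'f': [0/1 + 1/1*0/1, 0/1 + 1/1*2/5) = [0/1, 2/5)
  'c': [0/1 + 1/1*2/5, 0/1 + 1/1*3/5) = [2/5, 3/5)
  'a': [0/1 + 1/1*3/5, 0/1 + 1/1*4/5) = [3/5, 4/5) <- contains code 393/625
  'e': [0/1 + 1/1*4/5, 0/1 + 1/1*1/1) = [4/5, 1/1)
  emit 'a', narrow to [3/5, 4/5)
Step 2: interval [3/5, 4/5), width = 4/5 - 3/5 = 1/5
  'f': [3/5 + 1/5*0/1, 3/5 + 1/5*2/5) = [3/5, 17/25) <- contains code 393/625
  'c': [3/5 + 1/5*2/5, 3/5 + 1/5*3/5) = [17/25, 18/25)
  'a': [3/5 + 1/5*3/5, 3/5 + 1/5*4/5) = [18/25, 19/25)
  'e': [3/5 + 1/5*4/5, 3/5 + 1/5*1/1) = [19/25, 4/5)
  emit 'f', narrow to [3/5, 17/25)
Step 3: interval [3/5, 17/25), width = 17/25 - 3/5 = 2/25
  'f': [3/5 + 2/25*0/1, 3/5 + 2/25*2/5) = [3/5, 79/125) <- contains code 393/625
  'c': [3/5 + 2/25*2/5, 3/5 + 2/25*3/5) = [79/125, 81/125)
  'a': [3/5 + 2/25*3/5, 3/5 + 2/25*4/5) = [81/125, 83/125)
  'e': [3/5 + 2/25*4/5, 3/5 + 2/25*1/1) = [83/125, 17/25)
  emit 'f', narrow to [3/5, 79/125)
Step 4: interval [3/5, 79/125), width = 79/125 - 3/5 = 4/125
  'f': [3/5 + 4/125*0/1, 3/5 + 4/125*2/5) = [3/5, 383/625)
  'c': [3/5 + 4/125*2/5, 3/5 + 4/125*3/5) = [383/625, 387/625)
  'a': [3/5 + 4/125*3/5, 3/5 + 4/125*4/5) = [387/625, 391/625)
  'e': [3/5 + 4/125*4/5, 3/5 + 4/125*1/1) = [391/625, 79/125) <- contains code 393/625
  emit 'e', narrow to [391/625, 79/125)

Answer: affe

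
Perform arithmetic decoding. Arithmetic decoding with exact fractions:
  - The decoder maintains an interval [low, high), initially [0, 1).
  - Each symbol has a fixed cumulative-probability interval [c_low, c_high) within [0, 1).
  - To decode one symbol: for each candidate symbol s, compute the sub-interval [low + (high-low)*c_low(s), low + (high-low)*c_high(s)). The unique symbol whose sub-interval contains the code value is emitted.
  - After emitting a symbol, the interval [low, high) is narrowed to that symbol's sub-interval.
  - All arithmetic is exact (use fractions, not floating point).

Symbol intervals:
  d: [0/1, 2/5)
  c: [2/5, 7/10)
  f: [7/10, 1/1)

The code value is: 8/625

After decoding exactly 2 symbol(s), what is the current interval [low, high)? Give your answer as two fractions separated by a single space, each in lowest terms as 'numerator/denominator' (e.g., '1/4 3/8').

Answer: 0/1 4/25

Derivation:
Step 1: interval [0/1, 1/1), width = 1/1 - 0/1 = 1/1
  'd': [0/1 + 1/1*0/1, 0/1 + 1/1*2/5) = [0/1, 2/5) <- contains code 8/625
  'c': [0/1 + 1/1*2/5, 0/1 + 1/1*7/10) = [2/5, 7/10)
  'f': [0/1 + 1/1*7/10, 0/1 + 1/1*1/1) = [7/10, 1/1)
  emit 'd', narrow to [0/1, 2/5)
Step 2: interval [0/1, 2/5), width = 2/5 - 0/1 = 2/5
  'd': [0/1 + 2/5*0/1, 0/1 + 2/5*2/5) = [0/1, 4/25) <- contains code 8/625
  'c': [0/1 + 2/5*2/5, 0/1 + 2/5*7/10) = [4/25, 7/25)
  'f': [0/1 + 2/5*7/10, 0/1 + 2/5*1/1) = [7/25, 2/5)
  emit 'd', narrow to [0/1, 4/25)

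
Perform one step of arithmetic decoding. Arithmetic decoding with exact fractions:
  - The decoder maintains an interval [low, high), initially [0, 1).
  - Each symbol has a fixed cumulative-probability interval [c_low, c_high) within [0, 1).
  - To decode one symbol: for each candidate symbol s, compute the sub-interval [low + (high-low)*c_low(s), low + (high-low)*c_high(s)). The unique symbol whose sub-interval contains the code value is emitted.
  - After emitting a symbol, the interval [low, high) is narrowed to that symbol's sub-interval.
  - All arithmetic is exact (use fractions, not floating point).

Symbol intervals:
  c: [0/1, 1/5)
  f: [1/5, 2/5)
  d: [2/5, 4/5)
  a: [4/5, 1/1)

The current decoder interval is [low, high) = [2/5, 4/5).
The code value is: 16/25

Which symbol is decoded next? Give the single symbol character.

Answer: d

Derivation:
Interval width = high − low = 4/5 − 2/5 = 2/5
Scaled code = (code − low) / width = (16/25 − 2/5) / 2/5 = 3/5
  c: [0/1, 1/5) 
  f: [1/5, 2/5) 
  d: [2/5, 4/5) ← scaled code falls here ✓
  a: [4/5, 1/1) 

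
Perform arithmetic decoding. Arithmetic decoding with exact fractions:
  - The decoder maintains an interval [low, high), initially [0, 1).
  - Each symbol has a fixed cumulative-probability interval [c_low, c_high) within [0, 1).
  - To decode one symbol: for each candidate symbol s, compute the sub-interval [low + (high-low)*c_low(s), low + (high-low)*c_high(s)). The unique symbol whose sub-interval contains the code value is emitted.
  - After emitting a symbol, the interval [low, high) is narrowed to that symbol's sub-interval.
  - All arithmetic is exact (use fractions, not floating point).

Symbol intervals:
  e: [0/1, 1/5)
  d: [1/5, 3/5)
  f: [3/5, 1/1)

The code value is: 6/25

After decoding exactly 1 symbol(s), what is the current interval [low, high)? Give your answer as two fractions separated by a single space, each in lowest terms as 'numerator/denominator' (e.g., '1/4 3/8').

Step 1: interval [0/1, 1/1), width = 1/1 - 0/1 = 1/1
  'e': [0/1 + 1/1*0/1, 0/1 + 1/1*1/5) = [0/1, 1/5)
  'd': [0/1 + 1/1*1/5, 0/1 + 1/1*3/5) = [1/5, 3/5) <- contains code 6/25
  'f': [0/1 + 1/1*3/5, 0/1 + 1/1*1/1) = [3/5, 1/1)
  emit 'd', narrow to [1/5, 3/5)

Answer: 1/5 3/5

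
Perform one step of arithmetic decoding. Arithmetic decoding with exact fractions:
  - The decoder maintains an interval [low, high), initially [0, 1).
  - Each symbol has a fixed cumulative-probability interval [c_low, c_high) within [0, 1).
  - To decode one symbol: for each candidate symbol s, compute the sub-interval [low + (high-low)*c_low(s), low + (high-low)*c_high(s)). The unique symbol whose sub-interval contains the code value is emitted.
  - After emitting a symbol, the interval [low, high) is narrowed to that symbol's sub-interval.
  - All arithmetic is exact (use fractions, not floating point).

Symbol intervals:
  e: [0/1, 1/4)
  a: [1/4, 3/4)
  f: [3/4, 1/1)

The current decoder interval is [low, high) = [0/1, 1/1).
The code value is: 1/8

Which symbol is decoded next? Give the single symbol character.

Interval width = high − low = 1/1 − 0/1 = 1/1
Scaled code = (code − low) / width = (1/8 − 0/1) / 1/1 = 1/8
  e: [0/1, 1/4) ← scaled code falls here ✓
  a: [1/4, 3/4) 
  f: [3/4, 1/1) 

Answer: e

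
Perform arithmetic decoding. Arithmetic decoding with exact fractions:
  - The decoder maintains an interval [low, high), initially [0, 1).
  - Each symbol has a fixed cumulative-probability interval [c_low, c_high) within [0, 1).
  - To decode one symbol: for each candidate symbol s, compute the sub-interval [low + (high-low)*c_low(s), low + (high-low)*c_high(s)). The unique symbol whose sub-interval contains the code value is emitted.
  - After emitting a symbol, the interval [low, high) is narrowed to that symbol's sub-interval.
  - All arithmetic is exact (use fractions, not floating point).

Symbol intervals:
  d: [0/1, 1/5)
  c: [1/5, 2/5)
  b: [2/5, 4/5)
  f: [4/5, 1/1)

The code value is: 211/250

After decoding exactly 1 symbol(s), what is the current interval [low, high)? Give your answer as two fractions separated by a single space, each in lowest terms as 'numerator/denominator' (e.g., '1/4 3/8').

Answer: 4/5 1/1

Derivation:
Step 1: interval [0/1, 1/1), width = 1/1 - 0/1 = 1/1
  'd': [0/1 + 1/1*0/1, 0/1 + 1/1*1/5) = [0/1, 1/5)
  'c': [0/1 + 1/1*1/5, 0/1 + 1/1*2/5) = [1/5, 2/5)
  'b': [0/1 + 1/1*2/5, 0/1 + 1/1*4/5) = [2/5, 4/5)
  'f': [0/1 + 1/1*4/5, 0/1 + 1/1*1/1) = [4/5, 1/1) <- contains code 211/250
  emit 'f', narrow to [4/5, 1/1)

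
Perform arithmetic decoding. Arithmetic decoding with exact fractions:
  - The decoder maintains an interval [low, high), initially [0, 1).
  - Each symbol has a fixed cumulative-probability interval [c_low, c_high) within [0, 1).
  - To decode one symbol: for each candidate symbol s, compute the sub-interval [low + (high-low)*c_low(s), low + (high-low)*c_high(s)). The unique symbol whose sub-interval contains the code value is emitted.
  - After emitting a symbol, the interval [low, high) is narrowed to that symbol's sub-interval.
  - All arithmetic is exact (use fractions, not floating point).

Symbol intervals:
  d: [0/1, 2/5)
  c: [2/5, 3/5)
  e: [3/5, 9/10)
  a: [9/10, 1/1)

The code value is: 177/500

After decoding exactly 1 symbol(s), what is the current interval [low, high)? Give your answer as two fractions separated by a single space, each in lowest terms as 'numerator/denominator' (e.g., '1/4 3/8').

Answer: 0/1 2/5

Derivation:
Step 1: interval [0/1, 1/1), width = 1/1 - 0/1 = 1/1
  'd': [0/1 + 1/1*0/1, 0/1 + 1/1*2/5) = [0/1, 2/5) <- contains code 177/500
  'c': [0/1 + 1/1*2/5, 0/1 + 1/1*3/5) = [2/5, 3/5)
  'e': [0/1 + 1/1*3/5, 0/1 + 1/1*9/10) = [3/5, 9/10)
  'a': [0/1 + 1/1*9/10, 0/1 + 1/1*1/1) = [9/10, 1/1)
  emit 'd', narrow to [0/1, 2/5)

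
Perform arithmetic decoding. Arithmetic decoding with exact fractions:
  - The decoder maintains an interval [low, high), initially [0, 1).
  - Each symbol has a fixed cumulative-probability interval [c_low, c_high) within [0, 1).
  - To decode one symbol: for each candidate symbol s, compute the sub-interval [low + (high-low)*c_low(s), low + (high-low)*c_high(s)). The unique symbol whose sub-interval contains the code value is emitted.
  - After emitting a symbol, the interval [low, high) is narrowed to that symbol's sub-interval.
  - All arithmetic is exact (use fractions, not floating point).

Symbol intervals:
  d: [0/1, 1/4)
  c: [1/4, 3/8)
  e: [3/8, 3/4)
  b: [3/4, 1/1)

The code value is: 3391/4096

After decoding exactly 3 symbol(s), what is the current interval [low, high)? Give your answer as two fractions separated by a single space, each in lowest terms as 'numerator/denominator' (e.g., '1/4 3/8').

Answer: 211/256 107/128

Derivation:
Step 1: interval [0/1, 1/1), width = 1/1 - 0/1 = 1/1
  'd': [0/1 + 1/1*0/1, 0/1 + 1/1*1/4) = [0/1, 1/4)
  'c': [0/1 + 1/1*1/4, 0/1 + 1/1*3/8) = [1/4, 3/8)
  'e': [0/1 + 1/1*3/8, 0/1 + 1/1*3/4) = [3/8, 3/4)
  'b': [0/1 + 1/1*3/4, 0/1 + 1/1*1/1) = [3/4, 1/1) <- contains code 3391/4096
  emit 'b', narrow to [3/4, 1/1)
Step 2: interval [3/4, 1/1), width = 1/1 - 3/4 = 1/4
  'd': [3/4 + 1/4*0/1, 3/4 + 1/4*1/4) = [3/4, 13/16)
  'c': [3/4 + 1/4*1/4, 3/4 + 1/4*3/8) = [13/16, 27/32) <- contains code 3391/4096
  'e': [3/4 + 1/4*3/8, 3/4 + 1/4*3/4) = [27/32, 15/16)
  'b': [3/4 + 1/4*3/4, 3/4 + 1/4*1/1) = [15/16, 1/1)
  emit 'c', narrow to [13/16, 27/32)
Step 3: interval [13/16, 27/32), width = 27/32 - 13/16 = 1/32
  'd': [13/16 + 1/32*0/1, 13/16 + 1/32*1/4) = [13/16, 105/128)
  'c': [13/16 + 1/32*1/4, 13/16 + 1/32*3/8) = [105/128, 211/256)
  'e': [13/16 + 1/32*3/8, 13/16 + 1/32*3/4) = [211/256, 107/128) <- contains code 3391/4096
  'b': [13/16 + 1/32*3/4, 13/16 + 1/32*1/1) = [107/128, 27/32)
  emit 'e', narrow to [211/256, 107/128)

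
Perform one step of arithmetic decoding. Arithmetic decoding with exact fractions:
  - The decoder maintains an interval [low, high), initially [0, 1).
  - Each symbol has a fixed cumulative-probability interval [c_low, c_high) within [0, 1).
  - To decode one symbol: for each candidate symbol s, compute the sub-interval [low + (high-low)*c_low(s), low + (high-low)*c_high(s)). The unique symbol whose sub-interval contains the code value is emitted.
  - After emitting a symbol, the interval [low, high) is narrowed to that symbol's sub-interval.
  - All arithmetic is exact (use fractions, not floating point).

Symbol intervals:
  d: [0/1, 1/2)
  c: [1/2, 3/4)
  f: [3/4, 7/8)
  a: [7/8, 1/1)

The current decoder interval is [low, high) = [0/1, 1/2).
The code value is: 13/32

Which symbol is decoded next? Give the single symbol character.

Interval width = high − low = 1/2 − 0/1 = 1/2
Scaled code = (code − low) / width = (13/32 − 0/1) / 1/2 = 13/16
  d: [0/1, 1/2) 
  c: [1/2, 3/4) 
  f: [3/4, 7/8) ← scaled code falls here ✓
  a: [7/8, 1/1) 

Answer: f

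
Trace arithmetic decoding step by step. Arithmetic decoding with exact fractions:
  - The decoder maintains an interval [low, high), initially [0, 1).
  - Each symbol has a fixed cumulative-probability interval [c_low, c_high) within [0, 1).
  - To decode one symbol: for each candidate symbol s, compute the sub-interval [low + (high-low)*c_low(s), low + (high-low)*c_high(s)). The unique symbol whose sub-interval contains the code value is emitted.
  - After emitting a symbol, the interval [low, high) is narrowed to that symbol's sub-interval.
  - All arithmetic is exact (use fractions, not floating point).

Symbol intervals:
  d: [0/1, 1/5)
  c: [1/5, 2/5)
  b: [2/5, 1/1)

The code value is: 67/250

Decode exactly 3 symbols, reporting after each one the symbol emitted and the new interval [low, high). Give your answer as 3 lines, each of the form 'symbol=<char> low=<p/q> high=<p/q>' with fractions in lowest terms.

Answer: symbol=c low=1/5 high=2/5
symbol=c low=6/25 high=7/25
symbol=b low=32/125 high=7/25

Derivation:
Step 1: interval [0/1, 1/1), width = 1/1 - 0/1 = 1/1
  'd': [0/1 + 1/1*0/1, 0/1 + 1/1*1/5) = [0/1, 1/5)
  'c': [0/1 + 1/1*1/5, 0/1 + 1/1*2/5) = [1/5, 2/5) <- contains code 67/250
  'b': [0/1 + 1/1*2/5, 0/1 + 1/1*1/1) = [2/5, 1/1)
  emit 'c', narrow to [1/5, 2/5)
Step 2: interval [1/5, 2/5), width = 2/5 - 1/5 = 1/5
  'd': [1/5 + 1/5*0/1, 1/5 + 1/5*1/5) = [1/5, 6/25)
  'c': [1/5 + 1/5*1/5, 1/5 + 1/5*2/5) = [6/25, 7/25) <- contains code 67/250
  'b': [1/5 + 1/5*2/5, 1/5 + 1/5*1/1) = [7/25, 2/5)
  emit 'c', narrow to [6/25, 7/25)
Step 3: interval [6/25, 7/25), width = 7/25 - 6/25 = 1/25
  'd': [6/25 + 1/25*0/1, 6/25 + 1/25*1/5) = [6/25, 31/125)
  'c': [6/25 + 1/25*1/5, 6/25 + 1/25*2/5) = [31/125, 32/125)
  'b': [6/25 + 1/25*2/5, 6/25 + 1/25*1/1) = [32/125, 7/25) <- contains code 67/250
  emit 'b', narrow to [32/125, 7/25)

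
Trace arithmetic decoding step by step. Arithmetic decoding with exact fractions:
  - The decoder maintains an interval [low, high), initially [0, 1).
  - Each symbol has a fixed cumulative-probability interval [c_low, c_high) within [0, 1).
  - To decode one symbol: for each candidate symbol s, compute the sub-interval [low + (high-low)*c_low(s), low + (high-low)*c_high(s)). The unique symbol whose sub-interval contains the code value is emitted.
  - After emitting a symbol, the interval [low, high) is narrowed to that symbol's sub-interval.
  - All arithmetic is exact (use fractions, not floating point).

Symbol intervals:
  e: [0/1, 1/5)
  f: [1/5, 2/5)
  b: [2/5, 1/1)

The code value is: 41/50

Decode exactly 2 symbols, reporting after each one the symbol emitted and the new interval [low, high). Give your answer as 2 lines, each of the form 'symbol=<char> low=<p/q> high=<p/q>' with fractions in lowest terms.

Step 1: interval [0/1, 1/1), width = 1/1 - 0/1 = 1/1
  'e': [0/1 + 1/1*0/1, 0/1 + 1/1*1/5) = [0/1, 1/5)
  'f': [0/1 + 1/1*1/5, 0/1 + 1/1*2/5) = [1/5, 2/5)
  'b': [0/1 + 1/1*2/5, 0/1 + 1/1*1/1) = [2/5, 1/1) <- contains code 41/50
  emit 'b', narrow to [2/5, 1/1)
Step 2: interval [2/5, 1/1), width = 1/1 - 2/5 = 3/5
  'e': [2/5 + 3/5*0/1, 2/5 + 3/5*1/5) = [2/5, 13/25)
  'f': [2/5 + 3/5*1/5, 2/5 + 3/5*2/5) = [13/25, 16/25)
  'b': [2/5 + 3/5*2/5, 2/5 + 3/5*1/1) = [16/25, 1/1) <- contains code 41/50
  emit 'b', narrow to [16/25, 1/1)

Answer: symbol=b low=2/5 high=1/1
symbol=b low=16/25 high=1/1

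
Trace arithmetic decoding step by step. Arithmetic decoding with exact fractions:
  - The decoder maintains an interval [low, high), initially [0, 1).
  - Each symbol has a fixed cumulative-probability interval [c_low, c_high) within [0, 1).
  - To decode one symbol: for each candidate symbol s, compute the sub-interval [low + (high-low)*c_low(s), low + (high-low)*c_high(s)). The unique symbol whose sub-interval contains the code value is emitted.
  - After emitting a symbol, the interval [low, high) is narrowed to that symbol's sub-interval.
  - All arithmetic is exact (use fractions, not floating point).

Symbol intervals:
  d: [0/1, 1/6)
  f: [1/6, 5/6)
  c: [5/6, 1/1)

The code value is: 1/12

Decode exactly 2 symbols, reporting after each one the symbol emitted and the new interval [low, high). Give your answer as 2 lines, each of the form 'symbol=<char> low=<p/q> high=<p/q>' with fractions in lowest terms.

Answer: symbol=d low=0/1 high=1/6
symbol=f low=1/36 high=5/36

Derivation:
Step 1: interval [0/1, 1/1), width = 1/1 - 0/1 = 1/1
  'd': [0/1 + 1/1*0/1, 0/1 + 1/1*1/6) = [0/1, 1/6) <- contains code 1/12
  'f': [0/1 + 1/1*1/6, 0/1 + 1/1*5/6) = [1/6, 5/6)
  'c': [0/1 + 1/1*5/6, 0/1 + 1/1*1/1) = [5/6, 1/1)
  emit 'd', narrow to [0/1, 1/6)
Step 2: interval [0/1, 1/6), width = 1/6 - 0/1 = 1/6
  'd': [0/1 + 1/6*0/1, 0/1 + 1/6*1/6) = [0/1, 1/36)
  'f': [0/1 + 1/6*1/6, 0/1 + 1/6*5/6) = [1/36, 5/36) <- contains code 1/12
  'c': [0/1 + 1/6*5/6, 0/1 + 1/6*1/1) = [5/36, 1/6)
  emit 'f', narrow to [1/36, 5/36)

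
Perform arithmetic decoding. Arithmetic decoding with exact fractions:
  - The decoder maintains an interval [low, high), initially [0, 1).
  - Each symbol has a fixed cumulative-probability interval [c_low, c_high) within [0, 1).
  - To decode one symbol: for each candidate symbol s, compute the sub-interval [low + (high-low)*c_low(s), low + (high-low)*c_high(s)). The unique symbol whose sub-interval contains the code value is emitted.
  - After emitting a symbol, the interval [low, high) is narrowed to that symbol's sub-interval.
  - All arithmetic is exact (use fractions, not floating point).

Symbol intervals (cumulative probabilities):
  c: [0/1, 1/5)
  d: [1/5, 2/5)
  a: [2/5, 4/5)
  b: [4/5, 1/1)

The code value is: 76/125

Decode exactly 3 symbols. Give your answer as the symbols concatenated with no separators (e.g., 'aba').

Answer: aad

Derivation:
Step 1: interval [0/1, 1/1), width = 1/1 - 0/1 = 1/1
  'c': [0/1 + 1/1*0/1, 0/1 + 1/1*1/5) = [0/1, 1/5)
  'd': [0/1 + 1/1*1/5, 0/1 + 1/1*2/5) = [1/5, 2/5)
  'a': [0/1 + 1/1*2/5, 0/1 + 1/1*4/5) = [2/5, 4/5) <- contains code 76/125
  'b': [0/1 + 1/1*4/5, 0/1 + 1/1*1/1) = [4/5, 1/1)
  emit 'a', narrow to [2/5, 4/5)
Step 2: interval [2/5, 4/5), width = 4/5 - 2/5 = 2/5
  'c': [2/5 + 2/5*0/1, 2/5 + 2/5*1/5) = [2/5, 12/25)
  'd': [2/5 + 2/5*1/5, 2/5 + 2/5*2/5) = [12/25, 14/25)
  'a': [2/5 + 2/5*2/5, 2/5 + 2/5*4/5) = [14/25, 18/25) <- contains code 76/125
  'b': [2/5 + 2/5*4/5, 2/5 + 2/5*1/1) = [18/25, 4/5)
  emit 'a', narrow to [14/25, 18/25)
Step 3: interval [14/25, 18/25), width = 18/25 - 14/25 = 4/25
  'c': [14/25 + 4/25*0/1, 14/25 + 4/25*1/5) = [14/25, 74/125)
  'd': [14/25 + 4/25*1/5, 14/25 + 4/25*2/5) = [74/125, 78/125) <- contains code 76/125
  'a': [14/25 + 4/25*2/5, 14/25 + 4/25*4/5) = [78/125, 86/125)
  'b': [14/25 + 4/25*4/5, 14/25 + 4/25*1/1) = [86/125, 18/25)
  emit 'd', narrow to [74/125, 78/125)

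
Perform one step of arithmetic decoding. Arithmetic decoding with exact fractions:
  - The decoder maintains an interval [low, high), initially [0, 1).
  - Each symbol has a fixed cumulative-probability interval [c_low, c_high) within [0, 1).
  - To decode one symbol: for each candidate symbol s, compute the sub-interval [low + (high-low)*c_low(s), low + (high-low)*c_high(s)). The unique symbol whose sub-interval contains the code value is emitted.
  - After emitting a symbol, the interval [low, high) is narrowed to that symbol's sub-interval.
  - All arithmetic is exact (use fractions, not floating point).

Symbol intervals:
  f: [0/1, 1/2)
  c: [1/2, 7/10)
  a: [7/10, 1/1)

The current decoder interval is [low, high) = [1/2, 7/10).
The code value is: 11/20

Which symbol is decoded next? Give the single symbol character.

Interval width = high − low = 7/10 − 1/2 = 1/5
Scaled code = (code − low) / width = (11/20 − 1/2) / 1/5 = 1/4
  f: [0/1, 1/2) ← scaled code falls here ✓
  c: [1/2, 7/10) 
  a: [7/10, 1/1) 

Answer: f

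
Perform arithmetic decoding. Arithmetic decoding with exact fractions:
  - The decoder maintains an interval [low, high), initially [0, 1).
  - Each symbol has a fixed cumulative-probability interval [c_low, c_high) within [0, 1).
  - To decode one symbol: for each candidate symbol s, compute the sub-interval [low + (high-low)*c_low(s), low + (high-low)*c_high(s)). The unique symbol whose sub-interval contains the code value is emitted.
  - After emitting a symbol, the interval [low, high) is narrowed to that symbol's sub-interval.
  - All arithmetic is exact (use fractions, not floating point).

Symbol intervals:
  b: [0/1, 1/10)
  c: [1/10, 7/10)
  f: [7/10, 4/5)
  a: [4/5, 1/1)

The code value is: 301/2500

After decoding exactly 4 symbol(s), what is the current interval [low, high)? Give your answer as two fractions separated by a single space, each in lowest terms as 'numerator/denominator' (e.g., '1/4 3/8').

Step 1: interval [0/1, 1/1), width = 1/1 - 0/1 = 1/1
  'b': [0/1 + 1/1*0/1, 0/1 + 1/1*1/10) = [0/1, 1/10)
  'c': [0/1 + 1/1*1/10, 0/1 + 1/1*7/10) = [1/10, 7/10) <- contains code 301/2500
  'f': [0/1 + 1/1*7/10, 0/1 + 1/1*4/5) = [7/10, 4/5)
  'a': [0/1 + 1/1*4/5, 0/1 + 1/1*1/1) = [4/5, 1/1)
  emit 'c', narrow to [1/10, 7/10)
Step 2: interval [1/10, 7/10), width = 7/10 - 1/10 = 3/5
  'b': [1/10 + 3/5*0/1, 1/10 + 3/5*1/10) = [1/10, 4/25) <- contains code 301/2500
  'c': [1/10 + 3/5*1/10, 1/10 + 3/5*7/10) = [4/25, 13/25)
  'f': [1/10 + 3/5*7/10, 1/10 + 3/5*4/5) = [13/25, 29/50)
  'a': [1/10 + 3/5*4/5, 1/10 + 3/5*1/1) = [29/50, 7/10)
  emit 'b', narrow to [1/10, 4/25)
Step 3: interval [1/10, 4/25), width = 4/25 - 1/10 = 3/50
  'b': [1/10 + 3/50*0/1, 1/10 + 3/50*1/10) = [1/10, 53/500)
  'c': [1/10 + 3/50*1/10, 1/10 + 3/50*7/10) = [53/500, 71/500) <- contains code 301/2500
  'f': [1/10 + 3/50*7/10, 1/10 + 3/50*4/5) = [71/500, 37/250)
  'a': [1/10 + 3/50*4/5, 1/10 + 3/50*1/1) = [37/250, 4/25)
  emit 'c', narrow to [53/500, 71/500)
Step 4: interval [53/500, 71/500), width = 71/500 - 53/500 = 9/250
  'b': [53/500 + 9/250*0/1, 53/500 + 9/250*1/10) = [53/500, 137/1250)
  'c': [53/500 + 9/250*1/10, 53/500 + 9/250*7/10) = [137/1250, 82/625) <- contains code 301/2500
  'f': [53/500 + 9/250*7/10, 53/500 + 9/250*4/5) = [82/625, 337/2500)
  'a': [53/500 + 9/250*4/5, 53/500 + 9/250*1/1) = [337/2500, 71/500)
  emit 'c', narrow to [137/1250, 82/625)

Answer: 137/1250 82/625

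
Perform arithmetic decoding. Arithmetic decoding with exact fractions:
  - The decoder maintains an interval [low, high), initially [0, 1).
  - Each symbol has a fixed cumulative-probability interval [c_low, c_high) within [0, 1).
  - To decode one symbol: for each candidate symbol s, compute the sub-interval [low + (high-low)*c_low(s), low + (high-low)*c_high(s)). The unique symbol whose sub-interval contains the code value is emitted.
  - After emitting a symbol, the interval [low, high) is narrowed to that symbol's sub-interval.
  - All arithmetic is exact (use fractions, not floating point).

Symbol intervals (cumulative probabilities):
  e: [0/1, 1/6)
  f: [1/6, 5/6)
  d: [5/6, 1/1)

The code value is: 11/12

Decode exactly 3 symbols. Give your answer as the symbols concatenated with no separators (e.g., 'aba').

Answer: dff

Derivation:
Step 1: interval [0/1, 1/1), width = 1/1 - 0/1 = 1/1
  'e': [0/1 + 1/1*0/1, 0/1 + 1/1*1/6) = [0/1, 1/6)
  'f': [0/1 + 1/1*1/6, 0/1 + 1/1*5/6) = [1/6, 5/6)
  'd': [0/1 + 1/1*5/6, 0/1 + 1/1*1/1) = [5/6, 1/1) <- contains code 11/12
  emit 'd', narrow to [5/6, 1/1)
Step 2: interval [5/6, 1/1), width = 1/1 - 5/6 = 1/6
  'e': [5/6 + 1/6*0/1, 5/6 + 1/6*1/6) = [5/6, 31/36)
  'f': [5/6 + 1/6*1/6, 5/6 + 1/6*5/6) = [31/36, 35/36) <- contains code 11/12
  'd': [5/6 + 1/6*5/6, 5/6 + 1/6*1/1) = [35/36, 1/1)
  emit 'f', narrow to [31/36, 35/36)
Step 3: interval [31/36, 35/36), width = 35/36 - 31/36 = 1/9
  'e': [31/36 + 1/9*0/1, 31/36 + 1/9*1/6) = [31/36, 95/108)
  'f': [31/36 + 1/9*1/6, 31/36 + 1/9*5/6) = [95/108, 103/108) <- contains code 11/12
  'd': [31/36 + 1/9*5/6, 31/36 + 1/9*1/1) = [103/108, 35/36)
  emit 'f', narrow to [95/108, 103/108)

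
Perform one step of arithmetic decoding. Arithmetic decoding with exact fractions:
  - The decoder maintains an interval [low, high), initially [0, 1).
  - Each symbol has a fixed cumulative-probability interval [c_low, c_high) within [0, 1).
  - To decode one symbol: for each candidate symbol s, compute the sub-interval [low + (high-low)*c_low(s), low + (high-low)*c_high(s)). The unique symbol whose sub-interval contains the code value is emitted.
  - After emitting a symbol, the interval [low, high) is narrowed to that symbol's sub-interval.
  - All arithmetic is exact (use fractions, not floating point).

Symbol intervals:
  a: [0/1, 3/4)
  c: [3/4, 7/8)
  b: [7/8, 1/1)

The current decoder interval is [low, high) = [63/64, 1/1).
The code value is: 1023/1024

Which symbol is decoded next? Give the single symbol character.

Answer: b

Derivation:
Interval width = high − low = 1/1 − 63/64 = 1/64
Scaled code = (code − low) / width = (1023/1024 − 63/64) / 1/64 = 15/16
  a: [0/1, 3/4) 
  c: [3/4, 7/8) 
  b: [7/8, 1/1) ← scaled code falls here ✓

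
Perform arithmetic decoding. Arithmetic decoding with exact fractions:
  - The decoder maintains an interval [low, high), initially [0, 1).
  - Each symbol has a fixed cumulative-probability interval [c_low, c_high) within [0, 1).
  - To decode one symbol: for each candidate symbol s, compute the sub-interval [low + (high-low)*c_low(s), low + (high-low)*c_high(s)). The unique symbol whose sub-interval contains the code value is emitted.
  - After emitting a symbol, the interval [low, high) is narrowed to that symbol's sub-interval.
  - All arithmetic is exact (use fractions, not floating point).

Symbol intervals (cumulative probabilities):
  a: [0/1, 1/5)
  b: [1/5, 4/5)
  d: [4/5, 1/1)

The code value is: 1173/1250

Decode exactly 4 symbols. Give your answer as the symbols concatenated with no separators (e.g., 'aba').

Step 1: interval [0/1, 1/1), width = 1/1 - 0/1 = 1/1
  'a': [0/1 + 1/1*0/1, 0/1 + 1/1*1/5) = [0/1, 1/5)
  'b': [0/1 + 1/1*1/5, 0/1 + 1/1*4/5) = [1/5, 4/5)
  'd': [0/1 + 1/1*4/5, 0/1 + 1/1*1/1) = [4/5, 1/1) <- contains code 1173/1250
  emit 'd', narrow to [4/5, 1/1)
Step 2: interval [4/5, 1/1), width = 1/1 - 4/5 = 1/5
  'a': [4/5 + 1/5*0/1, 4/5 + 1/5*1/5) = [4/5, 21/25)
  'b': [4/5 + 1/5*1/5, 4/5 + 1/5*4/5) = [21/25, 24/25) <- contains code 1173/1250
  'd': [4/5 + 1/5*4/5, 4/5 + 1/5*1/1) = [24/25, 1/1)
  emit 'b', narrow to [21/25, 24/25)
Step 3: interval [21/25, 24/25), width = 24/25 - 21/25 = 3/25
  'a': [21/25 + 3/25*0/1, 21/25 + 3/25*1/5) = [21/25, 108/125)
  'b': [21/25 + 3/25*1/5, 21/25 + 3/25*4/5) = [108/125, 117/125)
  'd': [21/25 + 3/25*4/5, 21/25 + 3/25*1/1) = [117/125, 24/25) <- contains code 1173/1250
  emit 'd', narrow to [117/125, 24/25)
Step 4: interval [117/125, 24/25), width = 24/25 - 117/125 = 3/125
  'a': [117/125 + 3/125*0/1, 117/125 + 3/125*1/5) = [117/125, 588/625) <- contains code 1173/1250
  'b': [117/125 + 3/125*1/5, 117/125 + 3/125*4/5) = [588/625, 597/625)
  'd': [117/125 + 3/125*4/5, 117/125 + 3/125*1/1) = [597/625, 24/25)
  emit 'a', narrow to [117/125, 588/625)

Answer: dbda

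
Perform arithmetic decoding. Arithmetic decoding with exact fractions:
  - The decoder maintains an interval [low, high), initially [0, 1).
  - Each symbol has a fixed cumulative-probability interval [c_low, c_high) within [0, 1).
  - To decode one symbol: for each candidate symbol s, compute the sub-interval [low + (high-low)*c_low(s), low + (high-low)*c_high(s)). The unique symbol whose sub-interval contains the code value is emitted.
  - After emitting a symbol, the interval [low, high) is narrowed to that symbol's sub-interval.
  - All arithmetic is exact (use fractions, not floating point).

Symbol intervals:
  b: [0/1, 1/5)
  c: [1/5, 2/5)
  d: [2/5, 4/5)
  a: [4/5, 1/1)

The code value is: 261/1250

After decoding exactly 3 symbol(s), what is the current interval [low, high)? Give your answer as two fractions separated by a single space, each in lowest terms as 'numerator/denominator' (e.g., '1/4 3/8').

Answer: 26/125 27/125

Derivation:
Step 1: interval [0/1, 1/1), width = 1/1 - 0/1 = 1/1
  'b': [0/1 + 1/1*0/1, 0/1 + 1/1*1/5) = [0/1, 1/5)
  'c': [0/1 + 1/1*1/5, 0/1 + 1/1*2/5) = [1/5, 2/5) <- contains code 261/1250
  'd': [0/1 + 1/1*2/5, 0/1 + 1/1*4/5) = [2/5, 4/5)
  'a': [0/1 + 1/1*4/5, 0/1 + 1/1*1/1) = [4/5, 1/1)
  emit 'c', narrow to [1/5, 2/5)
Step 2: interval [1/5, 2/5), width = 2/5 - 1/5 = 1/5
  'b': [1/5 + 1/5*0/1, 1/5 + 1/5*1/5) = [1/5, 6/25) <- contains code 261/1250
  'c': [1/5 + 1/5*1/5, 1/5 + 1/5*2/5) = [6/25, 7/25)
  'd': [1/5 + 1/5*2/5, 1/5 + 1/5*4/5) = [7/25, 9/25)
  'a': [1/5 + 1/5*4/5, 1/5 + 1/5*1/1) = [9/25, 2/5)
  emit 'b', narrow to [1/5, 6/25)
Step 3: interval [1/5, 6/25), width = 6/25 - 1/5 = 1/25
  'b': [1/5 + 1/25*0/1, 1/5 + 1/25*1/5) = [1/5, 26/125)
  'c': [1/5 + 1/25*1/5, 1/5 + 1/25*2/5) = [26/125, 27/125) <- contains code 261/1250
  'd': [1/5 + 1/25*2/5, 1/5 + 1/25*4/5) = [27/125, 29/125)
  'a': [1/5 + 1/25*4/5, 1/5 + 1/25*1/1) = [29/125, 6/25)
  emit 'c', narrow to [26/125, 27/125)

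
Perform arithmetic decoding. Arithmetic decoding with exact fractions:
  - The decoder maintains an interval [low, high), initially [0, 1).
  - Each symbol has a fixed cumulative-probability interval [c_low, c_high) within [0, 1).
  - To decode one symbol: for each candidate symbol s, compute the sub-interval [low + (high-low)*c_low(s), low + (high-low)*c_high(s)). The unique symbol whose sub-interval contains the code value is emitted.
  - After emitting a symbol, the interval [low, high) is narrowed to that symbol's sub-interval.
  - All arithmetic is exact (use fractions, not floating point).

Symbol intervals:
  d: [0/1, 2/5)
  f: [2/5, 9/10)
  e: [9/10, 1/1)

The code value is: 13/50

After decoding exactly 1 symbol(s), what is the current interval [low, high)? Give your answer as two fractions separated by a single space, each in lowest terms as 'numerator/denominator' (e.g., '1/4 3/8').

Answer: 0/1 2/5

Derivation:
Step 1: interval [0/1, 1/1), width = 1/1 - 0/1 = 1/1
  'd': [0/1 + 1/1*0/1, 0/1 + 1/1*2/5) = [0/1, 2/5) <- contains code 13/50
  'f': [0/1 + 1/1*2/5, 0/1 + 1/1*9/10) = [2/5, 9/10)
  'e': [0/1 + 1/1*9/10, 0/1 + 1/1*1/1) = [9/10, 1/1)
  emit 'd', narrow to [0/1, 2/5)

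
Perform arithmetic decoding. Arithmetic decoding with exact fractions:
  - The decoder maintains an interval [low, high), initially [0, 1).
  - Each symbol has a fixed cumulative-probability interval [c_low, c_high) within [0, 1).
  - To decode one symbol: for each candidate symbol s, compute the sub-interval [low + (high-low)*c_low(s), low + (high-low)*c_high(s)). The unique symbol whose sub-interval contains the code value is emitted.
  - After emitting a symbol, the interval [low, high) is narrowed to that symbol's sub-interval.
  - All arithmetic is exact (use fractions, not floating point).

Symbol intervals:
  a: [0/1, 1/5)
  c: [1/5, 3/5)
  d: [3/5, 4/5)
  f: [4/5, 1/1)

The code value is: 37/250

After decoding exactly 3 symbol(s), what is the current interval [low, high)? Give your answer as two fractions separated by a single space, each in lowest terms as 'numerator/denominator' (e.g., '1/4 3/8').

Step 1: interval [0/1, 1/1), width = 1/1 - 0/1 = 1/1
  'a': [0/1 + 1/1*0/1, 0/1 + 1/1*1/5) = [0/1, 1/5) <- contains code 37/250
  'c': [0/1 + 1/1*1/5, 0/1 + 1/1*3/5) = [1/5, 3/5)
  'd': [0/1 + 1/1*3/5, 0/1 + 1/1*4/5) = [3/5, 4/5)
  'f': [0/1 + 1/1*4/5, 0/1 + 1/1*1/1) = [4/5, 1/1)
  emit 'a', narrow to [0/1, 1/5)
Step 2: interval [0/1, 1/5), width = 1/5 - 0/1 = 1/5
  'a': [0/1 + 1/5*0/1, 0/1 + 1/5*1/5) = [0/1, 1/25)
  'c': [0/1 + 1/5*1/5, 0/1 + 1/5*3/5) = [1/25, 3/25)
  'd': [0/1 + 1/5*3/5, 0/1 + 1/5*4/5) = [3/25, 4/25) <- contains code 37/250
  'f': [0/1 + 1/5*4/5, 0/1 + 1/5*1/1) = [4/25, 1/5)
  emit 'd', narrow to [3/25, 4/25)
Step 3: interval [3/25, 4/25), width = 4/25 - 3/25 = 1/25
  'a': [3/25 + 1/25*0/1, 3/25 + 1/25*1/5) = [3/25, 16/125)
  'c': [3/25 + 1/25*1/5, 3/25 + 1/25*3/5) = [16/125, 18/125)
  'd': [3/25 + 1/25*3/5, 3/25 + 1/25*4/5) = [18/125, 19/125) <- contains code 37/250
  'f': [3/25 + 1/25*4/5, 3/25 + 1/25*1/1) = [19/125, 4/25)
  emit 'd', narrow to [18/125, 19/125)

Answer: 18/125 19/125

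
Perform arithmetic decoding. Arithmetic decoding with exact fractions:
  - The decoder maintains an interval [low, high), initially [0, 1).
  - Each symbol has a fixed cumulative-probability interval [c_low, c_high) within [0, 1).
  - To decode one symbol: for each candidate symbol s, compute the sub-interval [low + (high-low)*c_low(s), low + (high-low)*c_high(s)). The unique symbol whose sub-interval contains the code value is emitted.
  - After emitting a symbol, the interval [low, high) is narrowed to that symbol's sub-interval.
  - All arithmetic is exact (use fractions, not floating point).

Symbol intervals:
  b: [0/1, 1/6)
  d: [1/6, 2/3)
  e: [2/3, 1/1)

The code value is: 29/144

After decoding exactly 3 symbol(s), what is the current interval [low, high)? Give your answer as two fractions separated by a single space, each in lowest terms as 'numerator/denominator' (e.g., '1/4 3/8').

Answer: 13/72 2/9

Derivation:
Step 1: interval [0/1, 1/1), width = 1/1 - 0/1 = 1/1
  'b': [0/1 + 1/1*0/1, 0/1 + 1/1*1/6) = [0/1, 1/6)
  'd': [0/1 + 1/1*1/6, 0/1 + 1/1*2/3) = [1/6, 2/3) <- contains code 29/144
  'e': [0/1 + 1/1*2/3, 0/1 + 1/1*1/1) = [2/3, 1/1)
  emit 'd', narrow to [1/6, 2/3)
Step 2: interval [1/6, 2/3), width = 2/3 - 1/6 = 1/2
  'b': [1/6 + 1/2*0/1, 1/6 + 1/2*1/6) = [1/6, 1/4) <- contains code 29/144
  'd': [1/6 + 1/2*1/6, 1/6 + 1/2*2/3) = [1/4, 1/2)
  'e': [1/6 + 1/2*2/3, 1/6 + 1/2*1/1) = [1/2, 2/3)
  emit 'b', narrow to [1/6, 1/4)
Step 3: interval [1/6, 1/4), width = 1/4 - 1/6 = 1/12
  'b': [1/6 + 1/12*0/1, 1/6 + 1/12*1/6) = [1/6, 13/72)
  'd': [1/6 + 1/12*1/6, 1/6 + 1/12*2/3) = [13/72, 2/9) <- contains code 29/144
  'e': [1/6 + 1/12*2/3, 1/6 + 1/12*1/1) = [2/9, 1/4)
  emit 'd', narrow to [13/72, 2/9)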